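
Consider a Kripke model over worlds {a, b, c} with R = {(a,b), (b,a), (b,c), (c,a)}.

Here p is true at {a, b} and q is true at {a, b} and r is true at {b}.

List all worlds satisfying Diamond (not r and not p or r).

{a, b}

a: successors {b}; not r and not p or r there: b:T. ✓
b: successors {a, c}; not r and not p or r there: a:F, c:T. ✓
c: successors {a}; not r and not p or r there: a:F. ✗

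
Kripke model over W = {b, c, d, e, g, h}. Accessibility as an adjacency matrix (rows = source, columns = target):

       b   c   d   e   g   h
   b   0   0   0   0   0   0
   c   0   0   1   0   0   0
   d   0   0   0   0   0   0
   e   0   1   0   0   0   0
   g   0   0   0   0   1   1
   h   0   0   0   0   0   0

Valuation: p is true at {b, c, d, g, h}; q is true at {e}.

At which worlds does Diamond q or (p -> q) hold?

{e}

b: Diamond q is F, p -> q is F. ✗
c: Diamond q is F, p -> q is F. ✗
d: Diamond q is F, p -> q is F. ✗
e: Diamond q is F, p -> q is T. ✓
g: Diamond q is F, p -> q is F. ✗
h: Diamond q is F, p -> q is F. ✗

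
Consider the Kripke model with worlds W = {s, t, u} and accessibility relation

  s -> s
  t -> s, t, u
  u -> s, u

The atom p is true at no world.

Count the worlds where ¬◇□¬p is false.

3

s: ◇□¬p is T. ✗
t: ◇□¬p is T. ✗
u: ◇□¬p is T. ✗
Satisfying worlds: ∅.
So ¬◇□¬p fails at the other 3 worlds.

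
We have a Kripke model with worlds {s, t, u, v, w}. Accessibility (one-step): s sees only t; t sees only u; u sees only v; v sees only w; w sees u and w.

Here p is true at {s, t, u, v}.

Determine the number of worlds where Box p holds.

3

s: successors {t}; p there: t:T. ✓
t: successors {u}; p there: u:T. ✓
u: successors {v}; p there: v:T. ✓
v: successors {w}; p there: w:F. ✗
w: successors {u, w}; p there: u:T, w:F. ✗
Satisfying worlds: {s, t, u}.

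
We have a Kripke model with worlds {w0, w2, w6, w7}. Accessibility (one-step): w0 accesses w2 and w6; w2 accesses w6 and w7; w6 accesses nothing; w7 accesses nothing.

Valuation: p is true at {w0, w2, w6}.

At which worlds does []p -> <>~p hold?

{w2}

w0: []p is T, <>~p is F. ✗
w2: []p is F, <>~p is T. ✓
w6: []p is T, <>~p is F. ✗
w7: []p is T, <>~p is F. ✗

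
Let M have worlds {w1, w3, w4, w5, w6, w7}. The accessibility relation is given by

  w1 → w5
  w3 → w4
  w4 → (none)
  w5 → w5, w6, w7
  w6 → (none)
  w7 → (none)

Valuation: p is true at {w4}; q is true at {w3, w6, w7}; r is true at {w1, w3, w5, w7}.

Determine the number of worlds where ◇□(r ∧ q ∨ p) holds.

w1: successors {w5}; □(r ∧ q ∨ p) there: w5:F. ✗
w3: successors {w4}; □(r ∧ q ∨ p) there: w4:T. ✓
w4: no successors, so ◇□(r ∧ q ∨ p) fails. ✗
w5: successors {w5, w6, w7}; □(r ∧ q ∨ p) there: w5:F, w6:T, w7:T. ✓
w6: no successors, so ◇□(r ∧ q ∨ p) fails. ✗
w7: no successors, so ◇□(r ∧ q ∨ p) fails. ✗
Satisfying worlds: {w3, w5}.

2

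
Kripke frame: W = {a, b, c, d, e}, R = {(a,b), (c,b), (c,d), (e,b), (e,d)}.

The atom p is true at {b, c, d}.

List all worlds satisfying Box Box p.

a: successors {b}; Box p there: b:T. ✓
b: no successors, so Box Box p holds vacuously. ✓
c: successors {b, d}; Box p there: b:T, d:T. ✓
d: no successors, so Box Box p holds vacuously. ✓
e: successors {b, d}; Box p there: b:T, d:T. ✓

{a, b, c, d, e}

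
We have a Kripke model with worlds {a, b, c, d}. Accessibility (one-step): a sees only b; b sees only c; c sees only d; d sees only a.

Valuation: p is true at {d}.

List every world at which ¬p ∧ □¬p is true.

a: ¬p is T, □¬p is T. ✓
b: ¬p is T, □¬p is T. ✓
c: ¬p is T, □¬p is F. ✗
d: ¬p is F, □¬p is T. ✗

{a, b}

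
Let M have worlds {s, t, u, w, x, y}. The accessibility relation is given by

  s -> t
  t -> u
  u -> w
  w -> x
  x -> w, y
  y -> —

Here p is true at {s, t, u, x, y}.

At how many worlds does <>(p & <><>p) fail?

4

s: successors {t}; p & <><>p there: t:F. ✗
t: successors {u}; p & <><>p there: u:T. ✓
u: successors {w}; p & <><>p there: w:F. ✗
w: successors {x}; p & <><>p there: x:T. ✓
x: successors {w, y}; p & <><>p there: w:F, y:F. ✗
y: no successors, so <>(p & <><>p) fails. ✗
Satisfying worlds: {t, w}.
So <>(p & <><>p) fails at the other 4 worlds.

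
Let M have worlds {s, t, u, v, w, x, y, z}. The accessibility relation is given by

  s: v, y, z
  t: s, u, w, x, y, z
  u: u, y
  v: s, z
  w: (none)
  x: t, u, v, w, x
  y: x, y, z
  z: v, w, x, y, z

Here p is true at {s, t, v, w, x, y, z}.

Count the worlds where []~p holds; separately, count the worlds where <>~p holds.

For []~p:
s: successors {v, y, z}; ~p there: v:F, y:F, z:F. ✗
t: successors {s, u, w, x, y, z}; ~p there: s:F, u:T, w:F, x:F, y:F, z:F. ✗
u: successors {u, y}; ~p there: u:T, y:F. ✗
v: successors {s, z}; ~p there: s:F, z:F. ✗
w: no successors, so []~p holds vacuously. ✓
x: successors {t, u, v, w, x}; ~p there: t:F, u:T, v:F, w:F, x:F. ✗
y: successors {x, y, z}; ~p there: x:F, y:F, z:F. ✗
z: successors {v, w, x, y, z}; ~p there: v:F, w:F, x:F, y:F, z:F. ✗
— 1 world.
For <>~p:
s: successors {v, y, z}; ~p there: v:F, y:F, z:F. ✗
t: successors {s, u, w, x, y, z}; ~p there: s:F, u:T, w:F, x:F, y:F, z:F. ✓
u: successors {u, y}; ~p there: u:T, y:F. ✓
v: successors {s, z}; ~p there: s:F, z:F. ✗
w: no successors, so <>~p fails. ✗
x: successors {t, u, v, w, x}; ~p there: t:F, u:T, v:F, w:F, x:F. ✓
y: successors {x, y, z}; ~p there: x:F, y:F, z:F. ✗
z: successors {v, w, x, y, z}; ~p there: v:F, w:F, x:F, y:F, z:F. ✗
— 3 worlds.

1 and 3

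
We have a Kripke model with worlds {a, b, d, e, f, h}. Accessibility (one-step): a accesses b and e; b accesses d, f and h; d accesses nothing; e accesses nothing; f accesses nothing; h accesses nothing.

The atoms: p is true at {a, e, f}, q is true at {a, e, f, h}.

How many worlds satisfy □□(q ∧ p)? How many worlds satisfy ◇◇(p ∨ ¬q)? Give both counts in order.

For □□(q ∧ p):
a: successors {b, e}; □(q ∧ p) there: b:F, e:T. ✗
b: successors {d, f, h}; □(q ∧ p) there: d:T, f:T, h:T. ✓
d: no successors, so □□(q ∧ p) holds vacuously. ✓
e: no successors, so □□(q ∧ p) holds vacuously. ✓
f: no successors, so □□(q ∧ p) holds vacuously. ✓
h: no successors, so □□(q ∧ p) holds vacuously. ✓
— 5 worlds.
For ◇◇(p ∨ ¬q):
a: successors {b, e}; ◇(p ∨ ¬q) there: b:T, e:F. ✓
b: successors {d, f, h}; ◇(p ∨ ¬q) there: d:F, f:F, h:F. ✗
d: no successors, so ◇◇(p ∨ ¬q) fails. ✗
e: no successors, so ◇◇(p ∨ ¬q) fails. ✗
f: no successors, so ◇◇(p ∨ ¬q) fails. ✗
h: no successors, so ◇◇(p ∨ ¬q) fails. ✗
— 1 world.

5 and 1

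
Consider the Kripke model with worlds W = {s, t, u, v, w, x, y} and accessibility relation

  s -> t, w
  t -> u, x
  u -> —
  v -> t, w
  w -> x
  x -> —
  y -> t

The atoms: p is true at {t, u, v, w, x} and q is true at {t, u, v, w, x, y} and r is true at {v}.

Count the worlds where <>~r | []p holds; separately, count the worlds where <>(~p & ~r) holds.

For <>~r | []p:
s: <>~r is T, []p is T. ✓
t: <>~r is T, []p is T. ✓
u: <>~r is F, []p is T. ✓
v: <>~r is T, []p is T. ✓
w: <>~r is T, []p is T. ✓
x: <>~r is F, []p is T. ✓
y: <>~r is T, []p is T. ✓
— 7 worlds.
For <>(~p & ~r):
s: successors {t, w}; ~p & ~r there: t:F, w:F. ✗
t: successors {u, x}; ~p & ~r there: u:F, x:F. ✗
u: no successors, so <>(~p & ~r) fails. ✗
v: successors {t, w}; ~p & ~r there: t:F, w:F. ✗
w: successors {x}; ~p & ~r there: x:F. ✗
x: no successors, so <>(~p & ~r) fails. ✗
y: successors {t}; ~p & ~r there: t:F. ✗
— 0 worlds.

7 and 0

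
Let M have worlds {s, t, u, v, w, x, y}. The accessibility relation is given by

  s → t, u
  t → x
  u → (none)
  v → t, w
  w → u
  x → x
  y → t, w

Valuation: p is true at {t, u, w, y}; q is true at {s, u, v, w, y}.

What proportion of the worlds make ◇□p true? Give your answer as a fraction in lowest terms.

4/7

s: successors {t, u}; □p there: t:F, u:T. ✓
t: successors {x}; □p there: x:F. ✗
u: no successors, so ◇□p fails. ✗
v: successors {t, w}; □p there: t:F, w:T. ✓
w: successors {u}; □p there: u:T. ✓
x: successors {x}; □p there: x:F. ✗
y: successors {t, w}; □p there: t:F, w:T. ✓
That's 4 of 7 worlds, so 4/7.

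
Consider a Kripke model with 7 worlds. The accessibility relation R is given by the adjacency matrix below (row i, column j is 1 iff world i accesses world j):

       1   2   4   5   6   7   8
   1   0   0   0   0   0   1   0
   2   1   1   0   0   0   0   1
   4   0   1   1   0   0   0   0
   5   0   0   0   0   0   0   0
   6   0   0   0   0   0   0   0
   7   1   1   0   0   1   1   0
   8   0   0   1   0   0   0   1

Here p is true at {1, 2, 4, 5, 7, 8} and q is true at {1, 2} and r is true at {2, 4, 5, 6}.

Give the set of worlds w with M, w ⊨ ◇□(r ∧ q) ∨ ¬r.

{1, 7, 8}

1: ◇□(r ∧ q) is F, ¬r is T. ✓
2: ◇□(r ∧ q) is F, ¬r is F. ✗
4: ◇□(r ∧ q) is F, ¬r is F. ✗
5: ◇□(r ∧ q) is F, ¬r is F. ✗
6: ◇□(r ∧ q) is F, ¬r is F. ✗
7: ◇□(r ∧ q) is T, ¬r is T. ✓
8: ◇□(r ∧ q) is F, ¬r is T. ✓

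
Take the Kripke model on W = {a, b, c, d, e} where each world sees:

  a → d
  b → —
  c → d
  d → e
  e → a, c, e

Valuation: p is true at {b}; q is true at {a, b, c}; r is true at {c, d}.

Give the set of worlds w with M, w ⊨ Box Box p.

a: successors {d}; Box p there: d:F. ✗
b: no successors, so Box Box p holds vacuously. ✓
c: successors {d}; Box p there: d:F. ✗
d: successors {e}; Box p there: e:F. ✗
e: successors {a, c, e}; Box p there: a:F, c:F, e:F. ✗

{b}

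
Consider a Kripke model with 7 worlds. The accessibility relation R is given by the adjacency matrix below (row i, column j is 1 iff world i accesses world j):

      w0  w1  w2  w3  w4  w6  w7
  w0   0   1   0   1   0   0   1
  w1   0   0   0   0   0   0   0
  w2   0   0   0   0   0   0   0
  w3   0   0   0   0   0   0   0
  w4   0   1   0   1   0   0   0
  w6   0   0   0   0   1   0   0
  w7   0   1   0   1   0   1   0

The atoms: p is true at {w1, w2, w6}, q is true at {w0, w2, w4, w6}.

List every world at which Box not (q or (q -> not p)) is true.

{w1, w2, w3}

w0: successors {w1, w3, w7}; not (q or (q -> not p)) there: w1:F, w3:F, w7:F. ✗
w1: no successors, so Box not (q or (q -> not p)) holds vacuously. ✓
w2: no successors, so Box not (q or (q -> not p)) holds vacuously. ✓
w3: no successors, so Box not (q or (q -> not p)) holds vacuously. ✓
w4: successors {w1, w3}; not (q or (q -> not p)) there: w1:F, w3:F. ✗
w6: successors {w4}; not (q or (q -> not p)) there: w4:F. ✗
w7: successors {w1, w3, w6}; not (q or (q -> not p)) there: w1:F, w3:F, w6:F. ✗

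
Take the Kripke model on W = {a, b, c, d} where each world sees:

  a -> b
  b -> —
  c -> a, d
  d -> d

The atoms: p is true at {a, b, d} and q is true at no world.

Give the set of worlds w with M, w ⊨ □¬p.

{b}

a: successors {b}; ¬p there: b:F. ✗
b: no successors, so □¬p holds vacuously. ✓
c: successors {a, d}; ¬p there: a:F, d:F. ✗
d: successors {d}; ¬p there: d:F. ✗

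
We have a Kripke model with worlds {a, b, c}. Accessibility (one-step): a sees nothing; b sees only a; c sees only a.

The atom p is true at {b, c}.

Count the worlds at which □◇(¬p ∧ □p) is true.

1

a: no successors, so □◇(¬p ∧ □p) holds vacuously. ✓
b: successors {a}; ◇(¬p ∧ □p) there: a:F. ✗
c: successors {a}; ◇(¬p ∧ □p) there: a:F. ✗
Satisfying worlds: {a}.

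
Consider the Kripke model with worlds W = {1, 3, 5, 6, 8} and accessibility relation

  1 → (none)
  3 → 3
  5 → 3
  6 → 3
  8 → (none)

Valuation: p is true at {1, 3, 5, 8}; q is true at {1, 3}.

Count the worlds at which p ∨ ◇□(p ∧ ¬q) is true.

1: p is T, ◇□(p ∧ ¬q) is F. ✓
3: p is T, ◇□(p ∧ ¬q) is F. ✓
5: p is T, ◇□(p ∧ ¬q) is F. ✓
6: p is F, ◇□(p ∧ ¬q) is F. ✗
8: p is T, ◇□(p ∧ ¬q) is F. ✓
Satisfying worlds: {1, 3, 5, 8}.

4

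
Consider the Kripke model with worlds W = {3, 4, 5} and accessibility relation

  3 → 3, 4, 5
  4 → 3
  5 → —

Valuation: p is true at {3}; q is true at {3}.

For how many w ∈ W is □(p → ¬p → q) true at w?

3: successors {3, 4, 5}; p → ¬p → q there: 3:T, 4:T, 5:T. ✓
4: successors {3}; p → ¬p → q there: 3:T. ✓
5: no successors, so □(p → ¬p → q) holds vacuously. ✓
Satisfying worlds: {3, 4, 5}.

3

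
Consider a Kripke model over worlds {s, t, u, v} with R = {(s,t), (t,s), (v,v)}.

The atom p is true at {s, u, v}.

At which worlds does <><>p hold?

s: successors {t}; <>p there: t:T. ✓
t: successors {s}; <>p there: s:F. ✗
u: no successors, so <><>p fails. ✗
v: successors {v}; <>p there: v:T. ✓

{s, v}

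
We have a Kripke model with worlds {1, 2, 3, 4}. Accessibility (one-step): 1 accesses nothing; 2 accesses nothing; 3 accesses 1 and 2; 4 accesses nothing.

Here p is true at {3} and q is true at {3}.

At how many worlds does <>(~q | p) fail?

1: no successors, so <>(~q | p) fails. ✗
2: no successors, so <>(~q | p) fails. ✗
3: successors {1, 2}; ~q | p there: 1:T, 2:T. ✓
4: no successors, so <>(~q | p) fails. ✗
Satisfying worlds: {3}.
So <>(~q | p) fails at the other 3 worlds.

3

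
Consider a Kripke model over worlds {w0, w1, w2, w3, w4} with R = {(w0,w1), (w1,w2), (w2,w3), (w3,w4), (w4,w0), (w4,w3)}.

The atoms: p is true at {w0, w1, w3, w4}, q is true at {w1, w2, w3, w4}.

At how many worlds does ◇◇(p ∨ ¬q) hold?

4

w0: successors {w1}; ◇(p ∨ ¬q) there: w1:F. ✗
w1: successors {w2}; ◇(p ∨ ¬q) there: w2:T. ✓
w2: successors {w3}; ◇(p ∨ ¬q) there: w3:T. ✓
w3: successors {w4}; ◇(p ∨ ¬q) there: w4:T. ✓
w4: successors {w0, w3}; ◇(p ∨ ¬q) there: w0:T, w3:T. ✓
Satisfying worlds: {w1, w2, w3, w4}.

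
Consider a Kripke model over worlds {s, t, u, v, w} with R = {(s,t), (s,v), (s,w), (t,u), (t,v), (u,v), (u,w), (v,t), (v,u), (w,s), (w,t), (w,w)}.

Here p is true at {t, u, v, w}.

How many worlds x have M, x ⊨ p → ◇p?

s: p is F, ◇p is T. ✓
t: p is T, ◇p is T. ✓
u: p is T, ◇p is T. ✓
v: p is T, ◇p is T. ✓
w: p is T, ◇p is T. ✓
Satisfying worlds: {s, t, u, v, w}.

5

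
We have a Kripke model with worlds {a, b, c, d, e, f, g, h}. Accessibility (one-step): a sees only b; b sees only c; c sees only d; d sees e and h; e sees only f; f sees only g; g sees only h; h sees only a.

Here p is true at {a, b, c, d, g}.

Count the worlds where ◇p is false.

3

a: successors {b}; p there: b:T. ✓
b: successors {c}; p there: c:T. ✓
c: successors {d}; p there: d:T. ✓
d: successors {e, h}; p there: e:F, h:F. ✗
e: successors {f}; p there: f:F. ✗
f: successors {g}; p there: g:T. ✓
g: successors {h}; p there: h:F. ✗
h: successors {a}; p there: a:T. ✓
Satisfying worlds: {a, b, c, f, h}.
So ◇p fails at the other 3 worlds.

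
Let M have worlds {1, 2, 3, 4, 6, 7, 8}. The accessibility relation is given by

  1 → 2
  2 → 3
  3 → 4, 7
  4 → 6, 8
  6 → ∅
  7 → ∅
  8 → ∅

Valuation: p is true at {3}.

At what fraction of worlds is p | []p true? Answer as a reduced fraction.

5/7

1: p is F, []p is F. ✗
2: p is F, []p is T. ✓
3: p is T, []p is F. ✓
4: p is F, []p is F. ✗
6: p is F, []p is T. ✓
7: p is F, []p is T. ✓
8: p is F, []p is T. ✓
That's 5 of 7 worlds, so 5/7.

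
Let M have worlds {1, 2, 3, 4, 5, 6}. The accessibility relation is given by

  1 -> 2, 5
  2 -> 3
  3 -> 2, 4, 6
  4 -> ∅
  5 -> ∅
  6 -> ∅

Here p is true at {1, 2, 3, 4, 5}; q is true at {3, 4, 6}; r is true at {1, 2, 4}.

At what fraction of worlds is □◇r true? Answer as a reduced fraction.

2/3

1: successors {2, 5}; ◇r there: 2:F, 5:F. ✗
2: successors {3}; ◇r there: 3:T. ✓
3: successors {2, 4, 6}; ◇r there: 2:F, 4:F, 6:F. ✗
4: no successors, so □◇r holds vacuously. ✓
5: no successors, so □◇r holds vacuously. ✓
6: no successors, so □◇r holds vacuously. ✓
That's 4 of 6 worlds, so 4/6 = 2/3.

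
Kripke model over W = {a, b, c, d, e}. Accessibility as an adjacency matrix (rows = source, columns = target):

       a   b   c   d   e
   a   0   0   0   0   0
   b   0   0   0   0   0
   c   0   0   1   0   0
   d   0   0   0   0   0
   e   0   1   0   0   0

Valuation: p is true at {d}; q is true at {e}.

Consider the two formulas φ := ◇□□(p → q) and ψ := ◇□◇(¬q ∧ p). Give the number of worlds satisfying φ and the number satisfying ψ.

2 and 1

For ◇□□(p → q):
a: no successors, so ◇□□(p → q) fails. ✗
b: no successors, so ◇□□(p → q) fails. ✗
c: successors {c}; □□(p → q) there: c:T. ✓
d: no successors, so ◇□□(p → q) fails. ✗
e: successors {b}; □□(p → q) there: b:T. ✓
— 2 worlds.
For ◇□◇(¬q ∧ p):
a: no successors, so ◇□◇(¬q ∧ p) fails. ✗
b: no successors, so ◇□◇(¬q ∧ p) fails. ✗
c: successors {c}; □◇(¬q ∧ p) there: c:F. ✗
d: no successors, so ◇□◇(¬q ∧ p) fails. ✗
e: successors {b}; □◇(¬q ∧ p) there: b:T. ✓
— 1 world.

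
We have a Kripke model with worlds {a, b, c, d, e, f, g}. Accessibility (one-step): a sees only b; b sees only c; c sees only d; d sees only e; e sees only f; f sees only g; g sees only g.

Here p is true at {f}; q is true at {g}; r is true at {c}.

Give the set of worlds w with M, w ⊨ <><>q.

{e, f, g}

a: successors {b}; <>q there: b:F. ✗
b: successors {c}; <>q there: c:F. ✗
c: successors {d}; <>q there: d:F. ✗
d: successors {e}; <>q there: e:F. ✗
e: successors {f}; <>q there: f:T. ✓
f: successors {g}; <>q there: g:T. ✓
g: successors {g}; <>q there: g:T. ✓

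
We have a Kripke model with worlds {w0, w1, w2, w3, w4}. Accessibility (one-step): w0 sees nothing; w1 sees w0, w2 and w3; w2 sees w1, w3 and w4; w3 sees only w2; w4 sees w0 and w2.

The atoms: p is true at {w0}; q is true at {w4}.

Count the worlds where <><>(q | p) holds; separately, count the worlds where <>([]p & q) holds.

For <><>(q | p):
w0: no successors, so <><>(q | p) fails. ✗
w1: successors {w0, w2, w3}; <>(q | p) there: w0:F, w2:T, w3:F. ✓
w2: successors {w1, w3, w4}; <>(q | p) there: w1:T, w3:F, w4:T. ✓
w3: successors {w2}; <>(q | p) there: w2:T. ✓
w4: successors {w0, w2}; <>(q | p) there: w0:F, w2:T. ✓
— 4 worlds.
For <>([]p & q):
w0: no successors, so <>([]p & q) fails. ✗
w1: successors {w0, w2, w3}; []p & q there: w0:F, w2:F, w3:F. ✗
w2: successors {w1, w3, w4}; []p & q there: w1:F, w3:F, w4:F. ✗
w3: successors {w2}; []p & q there: w2:F. ✗
w4: successors {w0, w2}; []p & q there: w0:F, w2:F. ✗
— 0 worlds.

4 and 0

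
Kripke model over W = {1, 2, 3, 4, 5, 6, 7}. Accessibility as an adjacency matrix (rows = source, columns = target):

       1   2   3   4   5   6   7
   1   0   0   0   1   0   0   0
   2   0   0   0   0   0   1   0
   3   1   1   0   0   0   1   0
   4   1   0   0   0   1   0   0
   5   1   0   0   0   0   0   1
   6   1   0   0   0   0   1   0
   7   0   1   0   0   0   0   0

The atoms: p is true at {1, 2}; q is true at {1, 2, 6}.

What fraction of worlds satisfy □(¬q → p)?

4/7

1: successors {4}; ¬q → p there: 4:F. ✗
2: successors {6}; ¬q → p there: 6:T. ✓
3: successors {1, 2, 6}; ¬q → p there: 1:T, 2:T, 6:T. ✓
4: successors {1, 5}; ¬q → p there: 1:T, 5:F. ✗
5: successors {1, 7}; ¬q → p there: 1:T, 7:F. ✗
6: successors {1, 6}; ¬q → p there: 1:T, 6:T. ✓
7: successors {2}; ¬q → p there: 2:T. ✓
That's 4 of 7 worlds, so 4/7.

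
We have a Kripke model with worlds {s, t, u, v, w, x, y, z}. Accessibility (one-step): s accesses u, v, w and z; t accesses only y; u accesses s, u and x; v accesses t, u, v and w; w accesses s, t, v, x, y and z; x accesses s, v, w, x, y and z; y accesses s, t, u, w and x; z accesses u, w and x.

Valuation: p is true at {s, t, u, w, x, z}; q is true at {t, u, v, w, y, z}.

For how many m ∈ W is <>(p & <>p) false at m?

1

s: successors {u, v, w, z}; p & <>p there: u:T, v:F, w:T, z:T. ✓
t: successors {y}; p & <>p there: y:F. ✗
u: successors {s, u, x}; p & <>p there: s:T, u:T, x:T. ✓
v: successors {t, u, v, w}; p & <>p there: t:F, u:T, v:F, w:T. ✓
w: successors {s, t, v, x, y, z}; p & <>p there: s:T, t:F, v:F, x:T, y:F, z:T. ✓
x: successors {s, v, w, x, y, z}; p & <>p there: s:T, v:F, w:T, x:T, y:F, z:T. ✓
y: successors {s, t, u, w, x}; p & <>p there: s:T, t:F, u:T, w:T, x:T. ✓
z: successors {u, w, x}; p & <>p there: u:T, w:T, x:T. ✓
Satisfying worlds: {s, u, v, w, x, y, z}.
So <>(p & <>p) fails at the other 1 world.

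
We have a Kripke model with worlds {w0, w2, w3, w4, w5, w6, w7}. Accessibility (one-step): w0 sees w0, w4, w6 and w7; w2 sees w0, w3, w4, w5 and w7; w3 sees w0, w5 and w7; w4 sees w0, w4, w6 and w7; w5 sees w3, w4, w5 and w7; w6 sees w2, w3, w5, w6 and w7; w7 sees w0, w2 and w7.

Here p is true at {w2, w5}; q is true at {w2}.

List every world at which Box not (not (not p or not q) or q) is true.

{w0, w2, w3, w4, w5}

w0: successors {w0, w4, w6, w7}; not (not (not p or not q) or q) there: w0:T, w4:T, w6:T, w7:T. ✓
w2: successors {w0, w3, w4, w5, w7}; not (not (not p or not q) or q) there: w0:T, w3:T, w4:T, w5:T, w7:T. ✓
w3: successors {w0, w5, w7}; not (not (not p or not q) or q) there: w0:T, w5:T, w7:T. ✓
w4: successors {w0, w4, w6, w7}; not (not (not p or not q) or q) there: w0:T, w4:T, w6:T, w7:T. ✓
w5: successors {w3, w4, w5, w7}; not (not (not p or not q) or q) there: w3:T, w4:T, w5:T, w7:T. ✓
w6: successors {w2, w3, w5, w6, w7}; not (not (not p or not q) or q) there: w2:F, w3:T, w5:T, w6:T, w7:T. ✗
w7: successors {w0, w2, w7}; not (not (not p or not q) or q) there: w0:T, w2:F, w7:T. ✗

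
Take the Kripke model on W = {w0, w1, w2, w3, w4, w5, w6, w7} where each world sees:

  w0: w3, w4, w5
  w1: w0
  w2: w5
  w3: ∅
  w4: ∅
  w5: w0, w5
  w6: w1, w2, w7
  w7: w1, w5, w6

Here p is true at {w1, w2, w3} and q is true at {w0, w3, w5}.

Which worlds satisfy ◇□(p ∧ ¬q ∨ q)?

w0: successors {w3, w4, w5}; □(p ∧ ¬q ∨ q) there: w3:T, w4:T, w5:T. ✓
w1: successors {w0}; □(p ∧ ¬q ∨ q) there: w0:F. ✗
w2: successors {w5}; □(p ∧ ¬q ∨ q) there: w5:T. ✓
w3: no successors, so ◇□(p ∧ ¬q ∨ q) fails. ✗
w4: no successors, so ◇□(p ∧ ¬q ∨ q) fails. ✗
w5: successors {w0, w5}; □(p ∧ ¬q ∨ q) there: w0:F, w5:T. ✓
w6: successors {w1, w2, w7}; □(p ∧ ¬q ∨ q) there: w1:T, w2:T, w7:F. ✓
w7: successors {w1, w5, w6}; □(p ∧ ¬q ∨ q) there: w1:T, w5:T, w6:F. ✓

{w0, w2, w5, w6, w7}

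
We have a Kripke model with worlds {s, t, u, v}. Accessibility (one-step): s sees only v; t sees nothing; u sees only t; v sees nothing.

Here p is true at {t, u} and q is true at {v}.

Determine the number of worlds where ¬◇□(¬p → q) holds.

s: ◇□(¬p → q) is T. ✗
t: ◇□(¬p → q) is F. ✓
u: ◇□(¬p → q) is T. ✗
v: ◇□(¬p → q) is F. ✓
Satisfying worlds: {t, v}.

2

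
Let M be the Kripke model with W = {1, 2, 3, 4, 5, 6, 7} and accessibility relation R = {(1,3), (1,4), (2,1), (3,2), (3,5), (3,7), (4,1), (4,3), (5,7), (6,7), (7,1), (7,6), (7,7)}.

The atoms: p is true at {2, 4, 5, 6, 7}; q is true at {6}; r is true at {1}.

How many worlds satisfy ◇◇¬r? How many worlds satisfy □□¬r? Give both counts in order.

For ◇◇¬r:
1: successors {3, 4}; ◇¬r there: 3:T, 4:T. ✓
2: successors {1}; ◇¬r there: 1:T. ✓
3: successors {2, 5, 7}; ◇¬r there: 2:F, 5:T, 7:T. ✓
4: successors {1, 3}; ◇¬r there: 1:T, 3:T. ✓
5: successors {7}; ◇¬r there: 7:T. ✓
6: successors {7}; ◇¬r there: 7:T. ✓
7: successors {1, 6, 7}; ◇¬r there: 1:T, 6:T, 7:T. ✓
— 7 worlds.
For □□¬r:
1: successors {3, 4}; □¬r there: 3:T, 4:F. ✗
2: successors {1}; □¬r there: 1:T. ✓
3: successors {2, 5, 7}; □¬r there: 2:F, 5:T, 7:F. ✗
4: successors {1, 3}; □¬r there: 1:T, 3:T. ✓
5: successors {7}; □¬r there: 7:F. ✗
6: successors {7}; □¬r there: 7:F. ✗
7: successors {1, 6, 7}; □¬r there: 1:T, 6:T, 7:F. ✗
— 2 worlds.

7 and 2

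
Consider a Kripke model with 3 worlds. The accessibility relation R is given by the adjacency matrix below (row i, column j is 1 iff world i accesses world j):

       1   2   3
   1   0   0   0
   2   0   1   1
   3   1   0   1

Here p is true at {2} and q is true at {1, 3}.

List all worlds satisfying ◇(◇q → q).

1: no successors, so ◇(◇q → q) fails. ✗
2: successors {2, 3}; ◇q → q there: 2:F, 3:T. ✓
3: successors {1, 3}; ◇q → q there: 1:T, 3:T. ✓

{2, 3}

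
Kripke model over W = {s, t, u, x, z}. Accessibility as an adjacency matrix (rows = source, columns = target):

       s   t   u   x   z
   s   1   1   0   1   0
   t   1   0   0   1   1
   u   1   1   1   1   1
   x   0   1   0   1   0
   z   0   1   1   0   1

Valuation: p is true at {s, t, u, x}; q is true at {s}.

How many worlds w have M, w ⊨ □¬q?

s: successors {s, t, x}; ¬q there: s:F, t:T, x:T. ✗
t: successors {s, x, z}; ¬q there: s:F, x:T, z:T. ✗
u: successors {s, t, u, x, z}; ¬q there: s:F, t:T, u:T, x:T, z:T. ✗
x: successors {t, x}; ¬q there: t:T, x:T. ✓
z: successors {t, u, z}; ¬q there: t:T, u:T, z:T. ✓
Satisfying worlds: {x, z}.

2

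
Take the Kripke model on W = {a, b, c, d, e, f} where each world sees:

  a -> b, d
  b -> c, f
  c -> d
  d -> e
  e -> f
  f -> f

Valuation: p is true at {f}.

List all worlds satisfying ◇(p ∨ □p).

a: successors {b, d}; p ∨ □p there: b:F, d:F. ✗
b: successors {c, f}; p ∨ □p there: c:F, f:T. ✓
c: successors {d}; p ∨ □p there: d:F. ✗
d: successors {e}; p ∨ □p there: e:T. ✓
e: successors {f}; p ∨ □p there: f:T. ✓
f: successors {f}; p ∨ □p there: f:T. ✓

{b, d, e, f}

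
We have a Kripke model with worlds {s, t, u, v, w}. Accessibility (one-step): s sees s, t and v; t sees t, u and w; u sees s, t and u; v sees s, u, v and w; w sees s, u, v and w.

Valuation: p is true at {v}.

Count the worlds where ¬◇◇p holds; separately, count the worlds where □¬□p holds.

For ¬◇◇p:
s: ◇◇p is T. ✗
t: ◇◇p is T. ✗
u: ◇◇p is T. ✗
v: ◇◇p is T. ✗
w: ◇◇p is T. ✗
— 0 worlds.
For □¬□p:
s: successors {s, t, v}; ¬□p there: s:T, t:T, v:T. ✓
t: successors {t, u, w}; ¬□p there: t:T, u:T, w:T. ✓
u: successors {s, t, u}; ¬□p there: s:T, t:T, u:T. ✓
v: successors {s, u, v, w}; ¬□p there: s:T, u:T, v:T, w:T. ✓
w: successors {s, u, v, w}; ¬□p there: s:T, u:T, v:T, w:T. ✓
— 5 worlds.

0 and 5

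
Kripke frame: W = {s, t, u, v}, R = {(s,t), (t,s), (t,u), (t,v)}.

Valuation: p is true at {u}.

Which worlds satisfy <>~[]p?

s: successors {t}; ~[]p there: t:T. ✓
t: successors {s, u, v}; ~[]p there: s:T, u:F, v:F. ✓
u: no successors, so <>~[]p fails. ✗
v: no successors, so <>~[]p fails. ✗

{s, t}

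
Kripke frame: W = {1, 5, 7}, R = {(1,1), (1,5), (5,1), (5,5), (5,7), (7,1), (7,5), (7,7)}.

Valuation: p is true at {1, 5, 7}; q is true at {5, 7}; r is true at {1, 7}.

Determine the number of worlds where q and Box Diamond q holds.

2

1: q is F, Box Diamond q is T. ✗
5: q is T, Box Diamond q is T. ✓
7: q is T, Box Diamond q is T. ✓
Satisfying worlds: {5, 7}.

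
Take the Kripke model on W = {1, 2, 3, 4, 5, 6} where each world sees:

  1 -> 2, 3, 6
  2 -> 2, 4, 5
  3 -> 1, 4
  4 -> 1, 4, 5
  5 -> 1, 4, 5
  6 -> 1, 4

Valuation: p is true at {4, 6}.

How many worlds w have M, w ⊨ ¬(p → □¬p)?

1: p → □¬p is T. ✗
2: p → □¬p is T. ✗
3: p → □¬p is T. ✗
4: p → □¬p is F. ✓
5: p → □¬p is T. ✗
6: p → □¬p is F. ✓
Satisfying worlds: {4, 6}.

2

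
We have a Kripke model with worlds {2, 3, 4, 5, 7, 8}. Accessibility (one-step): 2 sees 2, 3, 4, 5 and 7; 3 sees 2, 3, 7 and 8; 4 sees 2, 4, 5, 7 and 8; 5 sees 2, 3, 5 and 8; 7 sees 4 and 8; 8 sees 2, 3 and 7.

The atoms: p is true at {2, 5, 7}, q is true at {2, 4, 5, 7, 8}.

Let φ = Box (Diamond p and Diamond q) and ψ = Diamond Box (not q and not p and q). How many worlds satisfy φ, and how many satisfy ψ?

2 and 0

For Box (Diamond p and Diamond q):
2: successors {2, 3, 4, 5, 7}; Diamond p and Diamond q there: 2:T, 3:T, 4:T, 5:T, 7:F. ✗
3: successors {2, 3, 7, 8}; Diamond p and Diamond q there: 2:T, 3:T, 7:F, 8:T. ✗
4: successors {2, 4, 5, 7, 8}; Diamond p and Diamond q there: 2:T, 4:T, 5:T, 7:F, 8:T. ✗
5: successors {2, 3, 5, 8}; Diamond p and Diamond q there: 2:T, 3:T, 5:T, 8:T. ✓
7: successors {4, 8}; Diamond p and Diamond q there: 4:T, 8:T. ✓
8: successors {2, 3, 7}; Diamond p and Diamond q there: 2:T, 3:T, 7:F. ✗
— 2 worlds.
For Diamond Box (not q and not p and q):
2: successors {2, 3, 4, 5, 7}; Box (not q and not p and q) there: 2:F, 3:F, 4:F, 5:F, 7:F. ✗
3: successors {2, 3, 7, 8}; Box (not q and not p and q) there: 2:F, 3:F, 7:F, 8:F. ✗
4: successors {2, 4, 5, 7, 8}; Box (not q and not p and q) there: 2:F, 4:F, 5:F, 7:F, 8:F. ✗
5: successors {2, 3, 5, 8}; Box (not q and not p and q) there: 2:F, 3:F, 5:F, 8:F. ✗
7: successors {4, 8}; Box (not q and not p and q) there: 4:F, 8:F. ✗
8: successors {2, 3, 7}; Box (not q and not p and q) there: 2:F, 3:F, 7:F. ✗
— 0 worlds.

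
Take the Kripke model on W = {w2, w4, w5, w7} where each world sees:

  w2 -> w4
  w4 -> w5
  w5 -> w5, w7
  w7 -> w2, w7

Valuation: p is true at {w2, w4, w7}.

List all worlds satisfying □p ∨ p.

w2: □p is T, p is T. ✓
w4: □p is F, p is T. ✓
w5: □p is F, p is F. ✗
w7: □p is T, p is T. ✓

{w2, w4, w7}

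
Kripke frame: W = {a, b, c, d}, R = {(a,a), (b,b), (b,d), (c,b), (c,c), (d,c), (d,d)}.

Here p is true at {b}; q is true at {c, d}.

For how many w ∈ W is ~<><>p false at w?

a: <><>p is F. ✓
b: <><>p is T. ✗
c: <><>p is T. ✗
d: <><>p is T. ✗
Satisfying worlds: {a}.
So ~<><>p fails at the other 3 worlds.

3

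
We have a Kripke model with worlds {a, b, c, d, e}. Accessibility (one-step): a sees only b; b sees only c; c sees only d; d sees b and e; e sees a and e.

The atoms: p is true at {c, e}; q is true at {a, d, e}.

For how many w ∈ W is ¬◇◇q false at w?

4

a: ◇◇q is F. ✓
b: ◇◇q is T. ✗
c: ◇◇q is T. ✗
d: ◇◇q is T. ✗
e: ◇◇q is T. ✗
Satisfying worlds: {a}.
So ¬◇◇q fails at the other 4 worlds.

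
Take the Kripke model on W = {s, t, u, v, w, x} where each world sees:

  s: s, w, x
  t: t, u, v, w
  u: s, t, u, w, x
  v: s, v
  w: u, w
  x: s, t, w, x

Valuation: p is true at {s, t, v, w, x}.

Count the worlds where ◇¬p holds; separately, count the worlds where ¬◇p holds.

3 and 0

For ◇¬p:
s: successors {s, w, x}; ¬p there: s:F, w:F, x:F. ✗
t: successors {t, u, v, w}; ¬p there: t:F, u:T, v:F, w:F. ✓
u: successors {s, t, u, w, x}; ¬p there: s:F, t:F, u:T, w:F, x:F. ✓
v: successors {s, v}; ¬p there: s:F, v:F. ✗
w: successors {u, w}; ¬p there: u:T, w:F. ✓
x: successors {s, t, w, x}; ¬p there: s:F, t:F, w:F, x:F. ✗
— 3 worlds.
For ¬◇p:
s: ◇p is T. ✗
t: ◇p is T. ✗
u: ◇p is T. ✗
v: ◇p is T. ✗
w: ◇p is T. ✗
x: ◇p is T. ✗
— 0 worlds.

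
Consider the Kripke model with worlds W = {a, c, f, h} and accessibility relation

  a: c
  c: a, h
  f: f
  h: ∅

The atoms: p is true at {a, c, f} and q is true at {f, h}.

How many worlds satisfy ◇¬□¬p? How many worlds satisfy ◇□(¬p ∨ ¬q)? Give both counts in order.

3 and 2

For ◇¬□¬p:
a: successors {c}; ¬□¬p there: c:T. ✓
c: successors {a, h}; ¬□¬p there: a:T, h:F. ✓
f: successors {f}; ¬□¬p there: f:T. ✓
h: no successors, so ◇¬□¬p fails. ✗
— 3 worlds.
For ◇□(¬p ∨ ¬q):
a: successors {c}; □(¬p ∨ ¬q) there: c:T. ✓
c: successors {a, h}; □(¬p ∨ ¬q) there: a:T, h:T. ✓
f: successors {f}; □(¬p ∨ ¬q) there: f:F. ✗
h: no successors, so ◇□(¬p ∨ ¬q) fails. ✗
— 2 worlds.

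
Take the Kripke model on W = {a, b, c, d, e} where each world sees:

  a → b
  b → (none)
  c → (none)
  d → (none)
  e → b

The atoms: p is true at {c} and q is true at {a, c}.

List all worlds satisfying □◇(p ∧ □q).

a: successors {b}; ◇(p ∧ □q) there: b:F. ✗
b: no successors, so □◇(p ∧ □q) holds vacuously. ✓
c: no successors, so □◇(p ∧ □q) holds vacuously. ✓
d: no successors, so □◇(p ∧ □q) holds vacuously. ✓
e: successors {b}; ◇(p ∧ □q) there: b:F. ✗

{b, c, d}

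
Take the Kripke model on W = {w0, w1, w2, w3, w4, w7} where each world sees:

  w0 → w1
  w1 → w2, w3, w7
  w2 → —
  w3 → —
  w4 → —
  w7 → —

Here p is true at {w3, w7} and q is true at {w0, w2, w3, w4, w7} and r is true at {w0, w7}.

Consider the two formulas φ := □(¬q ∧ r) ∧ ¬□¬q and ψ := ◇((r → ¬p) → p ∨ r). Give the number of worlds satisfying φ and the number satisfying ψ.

For □(¬q ∧ r) ∧ ¬□¬q:
w0: □(¬q ∧ r) is F, ¬□¬q is F. ✗
w1: □(¬q ∧ r) is F, ¬□¬q is T. ✗
w2: □(¬q ∧ r) is T, ¬□¬q is F. ✗
w3: □(¬q ∧ r) is T, ¬□¬q is F. ✗
w4: □(¬q ∧ r) is T, ¬□¬q is F. ✗
w7: □(¬q ∧ r) is T, ¬□¬q is F. ✗
— 0 worlds.
For ◇((r → ¬p) → p ∨ r):
w0: successors {w1}; (r → ¬p) → p ∨ r there: w1:F. ✗
w1: successors {w2, w3, w7}; (r → ¬p) → p ∨ r there: w2:F, w3:T, w7:T. ✓
w2: no successors, so ◇((r → ¬p) → p ∨ r) fails. ✗
w3: no successors, so ◇((r → ¬p) → p ∨ r) fails. ✗
w4: no successors, so ◇((r → ¬p) → p ∨ r) fails. ✗
w7: no successors, so ◇((r → ¬p) → p ∨ r) fails. ✗
— 1 world.

0 and 1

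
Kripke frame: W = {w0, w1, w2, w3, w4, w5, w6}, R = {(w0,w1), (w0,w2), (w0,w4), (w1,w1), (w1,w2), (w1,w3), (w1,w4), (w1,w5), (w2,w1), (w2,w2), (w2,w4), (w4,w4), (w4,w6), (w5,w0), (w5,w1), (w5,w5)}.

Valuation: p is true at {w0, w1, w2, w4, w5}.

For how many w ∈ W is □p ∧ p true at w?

w0: □p is T, p is T. ✓
w1: □p is F, p is T. ✗
w2: □p is T, p is T. ✓
w3: □p is T, p is F. ✗
w4: □p is F, p is T. ✗
w5: □p is T, p is T. ✓
w6: □p is T, p is F. ✗
Satisfying worlds: {w0, w2, w5}.

3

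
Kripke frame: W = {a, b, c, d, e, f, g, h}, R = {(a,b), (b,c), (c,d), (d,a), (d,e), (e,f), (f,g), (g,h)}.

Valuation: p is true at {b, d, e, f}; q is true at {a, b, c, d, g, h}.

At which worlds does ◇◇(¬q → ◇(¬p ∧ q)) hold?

a: successors {b}; ◇(¬q → ◇(¬p ∧ q)) there: b:T. ✓
b: successors {c}; ◇(¬q → ◇(¬p ∧ q)) there: c:T. ✓
c: successors {d}; ◇(¬q → ◇(¬p ∧ q)) there: d:T. ✓
d: successors {a, e}; ◇(¬q → ◇(¬p ∧ q)) there: a:T, e:T. ✓
e: successors {f}; ◇(¬q → ◇(¬p ∧ q)) there: f:T. ✓
f: successors {g}; ◇(¬q → ◇(¬p ∧ q)) there: g:T. ✓
g: successors {h}; ◇(¬q → ◇(¬p ∧ q)) there: h:F. ✗
h: no successors, so ◇◇(¬q → ◇(¬p ∧ q)) fails. ✗

{a, b, c, d, e, f}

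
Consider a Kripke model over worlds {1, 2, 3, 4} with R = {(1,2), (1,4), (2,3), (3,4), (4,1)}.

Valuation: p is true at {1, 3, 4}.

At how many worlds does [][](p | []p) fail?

1: successors {2, 4}; [](p | []p) there: 2:T, 4:T. ✓
2: successors {3}; [](p | []p) there: 3:T. ✓
3: successors {4}; [](p | []p) there: 4:T. ✓
4: successors {1}; [](p | []p) there: 1:T. ✓
Satisfying worlds: {1, 2, 3, 4}.
So [][](p | []p) fails at the other 0 worlds.

0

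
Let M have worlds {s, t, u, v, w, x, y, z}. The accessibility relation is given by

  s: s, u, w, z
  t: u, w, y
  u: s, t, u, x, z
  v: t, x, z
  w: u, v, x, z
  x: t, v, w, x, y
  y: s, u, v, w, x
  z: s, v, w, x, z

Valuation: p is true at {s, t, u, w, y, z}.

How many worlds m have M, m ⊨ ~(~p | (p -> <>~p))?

s: ~p | (p -> <>~p) is F. ✓
t: ~p | (p -> <>~p) is F. ✓
u: ~p | (p -> <>~p) is T. ✗
v: ~p | (p -> <>~p) is T. ✗
w: ~p | (p -> <>~p) is T. ✗
x: ~p | (p -> <>~p) is T. ✗
y: ~p | (p -> <>~p) is T. ✗
z: ~p | (p -> <>~p) is T. ✗
Satisfying worlds: {s, t}.

2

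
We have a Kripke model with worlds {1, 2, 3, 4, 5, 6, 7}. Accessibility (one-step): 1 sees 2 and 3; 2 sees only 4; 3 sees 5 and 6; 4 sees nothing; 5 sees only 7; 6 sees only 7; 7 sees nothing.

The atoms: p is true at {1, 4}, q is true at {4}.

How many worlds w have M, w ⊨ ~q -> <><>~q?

3

1: ~q is T, <><>~q is T. ✓
2: ~q is T, <><>~q is F. ✗
3: ~q is T, <><>~q is T. ✓
4: ~q is F, <><>~q is F. ✓
5: ~q is T, <><>~q is F. ✗
6: ~q is T, <><>~q is F. ✗
7: ~q is T, <><>~q is F. ✗
Satisfying worlds: {1, 3, 4}.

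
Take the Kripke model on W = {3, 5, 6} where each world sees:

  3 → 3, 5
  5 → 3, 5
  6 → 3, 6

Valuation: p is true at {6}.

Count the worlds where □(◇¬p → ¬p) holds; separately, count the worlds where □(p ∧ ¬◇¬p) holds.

For □(◇¬p → ¬p):
3: successors {3, 5}; ◇¬p → ¬p there: 3:T, 5:T. ✓
5: successors {3, 5}; ◇¬p → ¬p there: 3:T, 5:T. ✓
6: successors {3, 6}; ◇¬p → ¬p there: 3:T, 6:F. ✗
— 2 worlds.
For □(p ∧ ¬◇¬p):
3: successors {3, 5}; p ∧ ¬◇¬p there: 3:F, 5:F. ✗
5: successors {3, 5}; p ∧ ¬◇¬p there: 3:F, 5:F. ✗
6: successors {3, 6}; p ∧ ¬◇¬p there: 3:F, 6:F. ✗
— 0 worlds.

2 and 0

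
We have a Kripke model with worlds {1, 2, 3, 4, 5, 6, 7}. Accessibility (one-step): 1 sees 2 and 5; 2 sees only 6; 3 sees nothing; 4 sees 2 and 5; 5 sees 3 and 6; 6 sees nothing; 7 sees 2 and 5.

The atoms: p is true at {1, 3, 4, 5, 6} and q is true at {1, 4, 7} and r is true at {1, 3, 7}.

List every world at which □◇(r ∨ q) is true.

1: successors {2, 5}; ◇(r ∨ q) there: 2:F, 5:T. ✗
2: successors {6}; ◇(r ∨ q) there: 6:F. ✗
3: no successors, so □◇(r ∨ q) holds vacuously. ✓
4: successors {2, 5}; ◇(r ∨ q) there: 2:F, 5:T. ✗
5: successors {3, 6}; ◇(r ∨ q) there: 3:F, 6:F. ✗
6: no successors, so □◇(r ∨ q) holds vacuously. ✓
7: successors {2, 5}; ◇(r ∨ q) there: 2:F, 5:T. ✗

{3, 6}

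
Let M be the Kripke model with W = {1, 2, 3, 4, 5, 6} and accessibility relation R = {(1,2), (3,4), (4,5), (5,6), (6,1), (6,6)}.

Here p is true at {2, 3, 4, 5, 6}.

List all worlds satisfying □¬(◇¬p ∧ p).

{1, 2, 3, 4}

1: successors {2}; ¬(◇¬p ∧ p) there: 2:T. ✓
2: no successors, so □¬(◇¬p ∧ p) holds vacuously. ✓
3: successors {4}; ¬(◇¬p ∧ p) there: 4:T. ✓
4: successors {5}; ¬(◇¬p ∧ p) there: 5:T. ✓
5: successors {6}; ¬(◇¬p ∧ p) there: 6:F. ✗
6: successors {1, 6}; ¬(◇¬p ∧ p) there: 1:T, 6:F. ✗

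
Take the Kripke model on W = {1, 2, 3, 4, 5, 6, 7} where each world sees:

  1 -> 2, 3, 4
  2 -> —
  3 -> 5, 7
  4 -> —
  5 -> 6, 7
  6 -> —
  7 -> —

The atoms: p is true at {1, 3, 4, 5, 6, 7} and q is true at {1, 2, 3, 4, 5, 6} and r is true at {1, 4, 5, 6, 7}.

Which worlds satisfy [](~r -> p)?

1: successors {2, 3, 4}; ~r -> p there: 2:F, 3:T, 4:T. ✗
2: no successors, so [](~r -> p) holds vacuously. ✓
3: successors {5, 7}; ~r -> p there: 5:T, 7:T. ✓
4: no successors, so [](~r -> p) holds vacuously. ✓
5: successors {6, 7}; ~r -> p there: 6:T, 7:T. ✓
6: no successors, so [](~r -> p) holds vacuously. ✓
7: no successors, so [](~r -> p) holds vacuously. ✓

{2, 3, 4, 5, 6, 7}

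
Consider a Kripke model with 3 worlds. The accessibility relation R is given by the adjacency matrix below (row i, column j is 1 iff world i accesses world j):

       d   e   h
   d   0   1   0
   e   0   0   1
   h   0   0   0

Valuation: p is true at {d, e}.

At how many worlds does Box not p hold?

2

d: successors {e}; not p there: e:F. ✗
e: successors {h}; not p there: h:T. ✓
h: no successors, so Box not p holds vacuously. ✓
Satisfying worlds: {e, h}.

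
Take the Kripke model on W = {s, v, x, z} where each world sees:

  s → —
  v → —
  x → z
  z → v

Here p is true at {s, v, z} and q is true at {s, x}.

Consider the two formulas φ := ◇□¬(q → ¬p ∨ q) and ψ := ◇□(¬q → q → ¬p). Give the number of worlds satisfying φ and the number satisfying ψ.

For ◇□¬(q → ¬p ∨ q):
s: no successors, so ◇□¬(q → ¬p ∨ q) fails. ✗
v: no successors, so ◇□¬(q → ¬p ∨ q) fails. ✗
x: successors {z}; □¬(q → ¬p ∨ q) there: z:F. ✗
z: successors {v}; □¬(q → ¬p ∨ q) there: v:T. ✓
— 1 world.
For ◇□(¬q → q → ¬p):
s: no successors, so ◇□(¬q → q → ¬p) fails. ✗
v: no successors, so ◇□(¬q → q → ¬p) fails. ✗
x: successors {z}; □(¬q → q → ¬p) there: z:T. ✓
z: successors {v}; □(¬q → q → ¬p) there: v:T. ✓
— 2 worlds.

1 and 2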